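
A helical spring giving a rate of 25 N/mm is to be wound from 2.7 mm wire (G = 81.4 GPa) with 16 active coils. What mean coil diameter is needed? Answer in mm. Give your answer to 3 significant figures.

11.1 mm

D = (Gd⁴/(8N_a·k))^(1/3) = (81.4×10³·2.7⁴/(8·16·25))^(1/3)
  = (1351.85)^(1/3) = 11.0571 mm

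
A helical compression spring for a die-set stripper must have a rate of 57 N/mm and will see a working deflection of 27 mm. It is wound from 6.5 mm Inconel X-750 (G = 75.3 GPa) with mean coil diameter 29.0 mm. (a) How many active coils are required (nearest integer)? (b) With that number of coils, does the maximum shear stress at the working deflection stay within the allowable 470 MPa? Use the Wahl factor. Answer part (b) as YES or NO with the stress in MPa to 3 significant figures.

N_a = Gd⁴/(8D³k) = (75.3×10³)(6.5⁴)/(8·29.0³·57) = 12.09 → N_a = 12
Actual rate k = Gd⁴/(8D³·12) = 57.409 N/mm
Working load F = kδ = 57.409·27 = 1550.1 N
C = 29.0/6.5 = 4.4615; K_W = (4C−1)/(4C−4)+0.615/C = 1.3545
τ_max = K_W·8FD/(πd³) = 1.3545·416.82 = 564.58 MPa
τ_max > 470 MPa → exceeds allowable

(a) 12 coils; (b) NO, τ_max = 565 MPa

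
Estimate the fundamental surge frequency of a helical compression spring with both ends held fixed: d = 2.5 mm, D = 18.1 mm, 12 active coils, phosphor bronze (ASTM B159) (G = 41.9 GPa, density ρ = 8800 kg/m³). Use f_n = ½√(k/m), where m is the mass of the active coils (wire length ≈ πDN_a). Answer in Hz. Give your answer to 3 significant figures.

156 Hz

k = Gd⁴/(8D³N_a) = (41.9×10³)(2.5⁴)/(8·18.1³·12) = 2.8752 N/mm = 2875.2 N/m
Wire length L = πDN_a = π·18.1·12 = 682.35 mm
m = ρ·(πd²/4)·L = 8800 × 4.9087×10⁻⁶ m² × 0.68235 m = 0.029476 kg
f_n = ½√(k/m) = 0.5·√(2875.2/0.029476) = 0.5·√(97545) = 156.16 Hz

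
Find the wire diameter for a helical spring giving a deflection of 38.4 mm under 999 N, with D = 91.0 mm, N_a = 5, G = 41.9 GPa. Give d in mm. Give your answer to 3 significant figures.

11.7 mm

Required rate k = F/δ = 999/38.4 = 26.016 N/mm
d = (8D³N_a·k / G)^(1/4) = (8·91.0³·5·26.016 / (41.9×10³))^0.25
  = (18716)^0.25 = 11.6964 mm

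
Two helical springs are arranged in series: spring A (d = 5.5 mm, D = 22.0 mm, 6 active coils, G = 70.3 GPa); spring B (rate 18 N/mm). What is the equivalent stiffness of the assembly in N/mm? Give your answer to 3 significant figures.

k_A = Gd⁴/(8D³N_a) = (70.3×10³)(5.5⁴)/(8·22.0³·6) = 125.86 N/mm
Series: 1/k_eq = 1/125.86 + 1/18 = 0.063501; k_eq = 15.748 N/mm

15.7 N/mm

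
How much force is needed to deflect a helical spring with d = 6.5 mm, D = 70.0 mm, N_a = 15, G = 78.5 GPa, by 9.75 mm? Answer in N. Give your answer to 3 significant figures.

33.2 N

k = Gd⁴/(8D³N_a) = (78.5×10³)(6.5⁴)/(8·70.0³·15) = 3.4045 N/mm
F = k·δ = 3.4045 × 9.75 = 33.193 N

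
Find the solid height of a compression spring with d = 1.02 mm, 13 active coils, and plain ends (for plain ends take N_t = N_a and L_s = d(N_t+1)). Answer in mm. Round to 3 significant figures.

14.3 mm

plain ends: N_t = N_a = 13
L_s = d·(N_t+1) = 1.02 × 14 = 14.28 mm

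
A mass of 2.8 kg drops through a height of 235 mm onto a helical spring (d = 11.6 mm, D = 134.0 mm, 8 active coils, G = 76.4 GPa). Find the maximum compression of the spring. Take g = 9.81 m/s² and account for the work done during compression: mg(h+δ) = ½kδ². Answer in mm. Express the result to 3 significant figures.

k = Gd⁴/(8D³N_a) = (76.4×10³)(11.6⁴)/(8·134.0³·8) = 8.9832 N/mm
W = mg = 2.8 × 9.81 = 27.468 N
½kδ² − Wδ − Wh = 0 → δ = (W + √(W² + 2kWh))/k
δ = (27.468 + √(754.49 + 115973))/8.9832 = (27.468 + 341.65)/8.9832 = 41.09 mm

41.1 mm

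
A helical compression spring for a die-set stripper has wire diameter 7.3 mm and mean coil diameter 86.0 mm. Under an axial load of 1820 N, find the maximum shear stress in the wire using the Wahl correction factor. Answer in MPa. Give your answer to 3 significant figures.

1150 MPa

Spring index C = D/d = 86.0/7.3 = 11.7808
K_W = (4C−1)/(4C−4) + 0.615/C = 46.123/43.123 + 0.0522 = 1.1218
τ₀ = 8FD/(πd³) = 8·1820·86.0/(π·7.3³) = 1.25216e+06/1222.1 = 1024.6 MPa
τ_max = K·τ₀ = 1.1218 × 1024.6 = 1149.3 MPa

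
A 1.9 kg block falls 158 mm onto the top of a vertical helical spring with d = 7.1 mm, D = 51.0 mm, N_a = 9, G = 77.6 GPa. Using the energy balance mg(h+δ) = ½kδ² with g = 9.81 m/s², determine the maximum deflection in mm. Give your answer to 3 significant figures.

17.8 mm

k = Gd⁴/(8D³N_a) = (77.6×10³)(7.1⁴)/(8·51.0³·9) = 20.647 N/mm
W = mg = 1.9 × 9.81 = 18.639 N
½kδ² − Wδ − Wh = 0 → δ = (W + √(W² + 2kWh))/k
δ = (18.639 + √(347.41 + 121608))/20.647 = (18.639 + 349.22)/20.647 = 17.817 mm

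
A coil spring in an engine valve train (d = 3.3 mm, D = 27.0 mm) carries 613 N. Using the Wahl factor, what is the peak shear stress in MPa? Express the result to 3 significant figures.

Spring index C = D/d = 27.0/3.3 = 8.1818
K_W = (4C−1)/(4C−4) + 0.615/C = 31.727/28.727 + 0.0752 = 1.1796
τ₀ = 8FD/(πd³) = 8·613·27.0/(π·3.3³) = 132408/112.9 = 1172.8 MPa
τ_max = K·τ₀ = 1.1796 × 1172.8 = 1383.4 MPa

1380 MPa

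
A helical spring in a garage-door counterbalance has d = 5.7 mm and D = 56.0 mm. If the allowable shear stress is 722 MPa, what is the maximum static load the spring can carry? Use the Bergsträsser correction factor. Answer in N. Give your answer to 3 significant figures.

824 N

C = D/d = 56.0/5.7 = 9.8246
K_B = (4C+2)/(4C−3) = 41.298/36.298 = 1.1377
τ_max = K·8FD/(πd³) → F_max = τ_allow·πd³/(8DK)
F_max = 722·π·5.7³/(8·56.0·1.1377) = 4.2006e+05/509.71 = 824.11 N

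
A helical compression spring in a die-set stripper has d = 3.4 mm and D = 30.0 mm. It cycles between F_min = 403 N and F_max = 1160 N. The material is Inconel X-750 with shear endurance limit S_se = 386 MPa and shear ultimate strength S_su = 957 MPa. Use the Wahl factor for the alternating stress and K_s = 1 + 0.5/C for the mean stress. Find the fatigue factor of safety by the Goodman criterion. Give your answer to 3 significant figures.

C = D/d = 30.0/3.4 = 8.8235; K_W = (4C−1)/(4C−4)+0.615/C = 1.1656; K_s = 1+0.5/C = 1.0567
F_a = (F_max−F_min)/2 = 378.5 N; F_m = (F_max+F_min)/2 = 781.5 N
τ_a = K_W·8F_aD/(πd³) = 1.1656 × 735.68 = 857.49 MPa
τ_m = K_s·8F_mD/(πd³) = 1.0567 × 1519 = 1605.1 MPa
Goodman: 1/n_f = τ_a/S_se + τ_m/S_su = 857.49/386 + 1605.1/957 = 2.22147 + 1.67718 = 3.8986
n_f = 1/3.8986 = 0.2565

0.256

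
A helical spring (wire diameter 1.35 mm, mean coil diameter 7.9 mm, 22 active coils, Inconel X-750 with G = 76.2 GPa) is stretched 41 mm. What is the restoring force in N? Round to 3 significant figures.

k = Gd⁴/(8D³N_a) = (76.2×10³)(1.35⁴)/(8·7.9³·22) = 2.9167 N/mm
F = k·δ = 2.9167 × 41 = 119.59 N

120 N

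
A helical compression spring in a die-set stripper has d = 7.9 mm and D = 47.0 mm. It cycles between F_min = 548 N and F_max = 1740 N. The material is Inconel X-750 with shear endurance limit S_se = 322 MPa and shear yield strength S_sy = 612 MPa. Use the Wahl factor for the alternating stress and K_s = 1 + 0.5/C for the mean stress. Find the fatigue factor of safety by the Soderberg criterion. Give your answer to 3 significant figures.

0.947

C = D/d = 47.0/7.9 = 5.9494; K_W = (4C−1)/(4C−4)+0.615/C = 1.2549; K_s = 1+0.5/C = 1.0840
F_a = (F_max−F_min)/2 = 596 N; F_m = (F_max+F_min)/2 = 1144 N
τ_a = K_W·8F_aD/(πd³) = 1.2549 × 144.68 = 181.56 MPa
τ_m = K_s·8F_mD/(πd³) = 1.0840 × 277.7 = 301.04 MPa
Soderberg: 1/n_f = τ_a/S_se + τ_m/S_sy = 181.56/322 + 301.04/612 = 0.56384 + 0.49190 = 1.0557
n_f = 1/1.0557 = 0.9472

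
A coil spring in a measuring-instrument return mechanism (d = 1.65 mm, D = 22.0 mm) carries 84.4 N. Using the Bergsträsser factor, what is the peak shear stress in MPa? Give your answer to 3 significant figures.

1160 MPa

Spring index C = D/d = 22.0/1.65 = 13.3333
K_B = (4C+2)/(4C−3) = 55.333/50.333 = 1.0993
τ₀ = 8FD/(πd³) = 8·84.4·22.0/(π·1.65³) = 14854.4/14.112 = 1052.6 MPa
τ_max = K·τ₀ = 1.0993 × 1052.6 = 1157.1 MPa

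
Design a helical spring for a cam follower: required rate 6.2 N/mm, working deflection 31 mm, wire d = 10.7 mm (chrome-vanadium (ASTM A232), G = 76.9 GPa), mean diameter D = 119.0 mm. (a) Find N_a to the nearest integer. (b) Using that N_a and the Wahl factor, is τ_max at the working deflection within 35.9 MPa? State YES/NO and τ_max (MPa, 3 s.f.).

(a) 12 coils; (b) NO, τ_max = 54.0 MPa

N_a = Gd⁴/(8D³k) = (76.9×10³)(10.7⁴)/(8·119.0³·6.2) = 12.06 → N_a = 12
Actual rate k = Gd⁴/(8D³·12) = 6.2309 N/mm
Working load F = kδ = 6.2309·31 = 193.16 N
C = 119.0/10.7 = 11.1215; K_W = (4C−1)/(4C−4)+0.615/C = 1.1294
τ_max = K_W·8FD/(πd³) = 1.1294·47.78 = 53.963 MPa
τ_max > 35.9 MPa → exceeds allowable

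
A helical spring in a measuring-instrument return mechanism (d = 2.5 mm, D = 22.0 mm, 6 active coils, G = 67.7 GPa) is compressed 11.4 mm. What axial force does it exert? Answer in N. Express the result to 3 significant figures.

59.0 N

k = Gd⁴/(8D³N_a) = (67.7×10³)(2.5⁴)/(8·22.0³·6) = 5.1742 N/mm
F = k·δ = 5.1742 × 11.4 = 58.985 N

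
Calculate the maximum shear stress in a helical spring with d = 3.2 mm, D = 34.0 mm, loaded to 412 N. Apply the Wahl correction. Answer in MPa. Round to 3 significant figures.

Spring index C = D/d = 34.0/3.2 = 10.6250
K_W = (4C−1)/(4C−4) + 0.615/C = 41.500/38.500 + 0.0579 = 1.1358
τ₀ = 8FD/(πd³) = 8·412·34.0/(π·3.2³) = 112064/102.94 = 1088.6 MPa
τ_max = K·τ₀ = 1.1358 × 1088.6 = 1236.4 MPa

1240 MPa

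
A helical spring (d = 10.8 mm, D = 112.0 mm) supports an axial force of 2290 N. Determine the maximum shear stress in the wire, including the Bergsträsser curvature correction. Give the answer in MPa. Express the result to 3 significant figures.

586 MPa

Spring index C = D/d = 112.0/10.8 = 10.3704
K_B = (4C+2)/(4C−3) = 43.481/38.481 = 1.1299
τ₀ = 8FD/(πd³) = 8·2290·112.0/(π·10.8³) = 2.05184e+06/3957.5 = 518.47 MPa
τ_max = K·τ₀ = 1.1299 × 518.47 = 585.83 MPa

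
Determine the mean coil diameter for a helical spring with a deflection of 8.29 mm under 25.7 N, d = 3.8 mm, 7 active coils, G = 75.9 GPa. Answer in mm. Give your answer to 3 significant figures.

45.0 mm

Required rate k = F/δ = 25.7/8.29 = 3.1001 N/mm
D = (Gd⁴/(8N_a·k))^(1/3) = (75.9×10³·3.8⁴/(8·7·3.1001))^(1/3)
  = (91161.1)^(1/3) = 45.0059 mm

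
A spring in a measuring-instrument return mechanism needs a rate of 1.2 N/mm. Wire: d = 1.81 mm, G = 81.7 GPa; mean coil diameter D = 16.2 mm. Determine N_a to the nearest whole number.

21

N_a = Gd⁴/(8D³k) = (81.7×10³ × 1.81⁴)/(8 × 16.2³ × 1.2)
    = 876872 / 40814.7 = 21.48 → 21 coils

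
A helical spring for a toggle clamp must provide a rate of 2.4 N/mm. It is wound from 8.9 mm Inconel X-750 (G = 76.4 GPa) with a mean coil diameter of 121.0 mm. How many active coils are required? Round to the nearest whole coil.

N_a = Gd⁴/(8D³k) = (76.4×10³ × 8.9⁴)/(8 × 121.0³ × 2.4)
    = 4.79351e+08 / 3.4014e+07 = 14.09 → 14 coils

14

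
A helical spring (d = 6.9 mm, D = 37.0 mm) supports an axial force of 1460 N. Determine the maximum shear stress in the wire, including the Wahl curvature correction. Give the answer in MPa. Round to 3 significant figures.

539 MPa

Spring index C = D/d = 37.0/6.9 = 5.3623
K_W = (4C−1)/(4C−4) + 0.615/C = 20.449/17.449 + 0.1147 = 1.2866
τ₀ = 8FD/(πd³) = 8·1460·37.0/(π·6.9³) = 432160/1032 = 418.74 MPa
τ_max = K·τ₀ = 1.2866 × 418.74 = 538.76 MPa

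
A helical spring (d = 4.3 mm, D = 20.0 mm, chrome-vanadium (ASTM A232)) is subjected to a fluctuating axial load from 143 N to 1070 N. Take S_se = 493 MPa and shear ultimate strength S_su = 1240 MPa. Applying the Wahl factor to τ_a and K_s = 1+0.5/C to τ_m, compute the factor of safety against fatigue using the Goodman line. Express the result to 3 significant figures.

0.868

C = D/d = 20.0/4.3 = 4.6512; K_W = (4C−1)/(4C−4)+0.615/C = 1.3376; K_s = 1+0.5/C = 1.1075
F_a = (F_max−F_min)/2 = 463.5 N; F_m = (F_max+F_min)/2 = 606.5 N
τ_a = K_W·8F_aD/(πd³) = 1.3376 × 296.9 = 397.15 MPa
τ_m = K_s·8F_mD/(πd³) = 1.1075 × 388.5 = 430.27 MPa
Goodman: 1/n_f = τ_a/S_se + τ_m/S_su = 397.15/493 + 430.27/1240 = 0.80558 + 0.34699 = 1.1526
n_f = 1/1.1526 = 0.8676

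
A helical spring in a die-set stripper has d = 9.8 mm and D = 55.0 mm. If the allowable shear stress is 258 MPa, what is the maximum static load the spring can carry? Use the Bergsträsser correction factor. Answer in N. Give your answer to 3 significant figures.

C = D/d = 55.0/9.8 = 5.6122
K_B = (4C+2)/(4C−3) = 24.449/19.449 = 1.2571
τ_max = K·8FD/(πd³) → F_max = τ_allow·πd³/(8DK)
F_max = 258·π·9.8³/(8·55.0·1.2571) = 7.6287e+05/553.12 = 1379.2 N

1380 N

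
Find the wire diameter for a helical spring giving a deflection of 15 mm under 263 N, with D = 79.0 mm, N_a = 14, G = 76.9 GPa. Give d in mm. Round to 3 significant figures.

Required rate k = F/δ = 263/15 = 17.533 N/mm
d = (8D³N_a·k / G)^(1/4) = (8·79.0³·14·17.533 / (76.9×10³))^0.25
  = (12590)^0.25 = 10.5928 mm

10.6 mm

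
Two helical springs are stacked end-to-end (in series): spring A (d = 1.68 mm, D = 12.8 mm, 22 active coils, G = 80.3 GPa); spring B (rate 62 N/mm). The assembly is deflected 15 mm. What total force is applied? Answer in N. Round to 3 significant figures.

25.3 N

k_A = Gd⁴/(8D³N_a) = (80.3×10³)(1.68⁴)/(8·12.8³·22) = 1.733 N/mm
Series: 1/k_eq = 1/1.733 + 1/62 = 0.59315; k_eq = 1.6859 N/mm
F = k_eq·δ = 1.6859·15 = 25.289 N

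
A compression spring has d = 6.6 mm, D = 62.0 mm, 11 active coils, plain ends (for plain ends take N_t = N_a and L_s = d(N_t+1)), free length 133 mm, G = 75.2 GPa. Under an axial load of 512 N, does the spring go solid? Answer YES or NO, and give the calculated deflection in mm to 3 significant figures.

k = Gd⁴/(8D³N_a) = (75.2×10³)(6.6⁴)/(8·62.0³·11) = 6.8036 N/mm
N_t = 11; L_s = 6.6·12 = 79.2 mm; δ_solid = L₀ − L_s = 133 − 79.2 = 53.8 mm
δ = F/k = 512/6.8036 = 75.255 mm
δ ≥ δ_solid → spring goes solid

YES, δ = 75.3 mm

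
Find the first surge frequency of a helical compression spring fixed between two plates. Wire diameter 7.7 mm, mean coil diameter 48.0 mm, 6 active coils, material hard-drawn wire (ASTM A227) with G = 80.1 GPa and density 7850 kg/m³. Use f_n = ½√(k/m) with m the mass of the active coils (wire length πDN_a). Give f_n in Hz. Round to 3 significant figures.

k = Gd⁴/(8D³N_a) = (80.1×10³)(7.7⁴)/(8·48.0³·6) = 53.043 N/mm = 53043 N/m
Wire length L = πDN_a = π·48.0·6 = 904.78 mm
m = ρ·(πd²/4)·L = 7850 × 46.566×10⁻⁶ m² × 0.90478 m = 0.33074 kg
f_n = ½√(k/m) = 0.5·√(53043/0.33074) = 0.5·√(1.6038e+05) = 200.24 Hz

200 Hz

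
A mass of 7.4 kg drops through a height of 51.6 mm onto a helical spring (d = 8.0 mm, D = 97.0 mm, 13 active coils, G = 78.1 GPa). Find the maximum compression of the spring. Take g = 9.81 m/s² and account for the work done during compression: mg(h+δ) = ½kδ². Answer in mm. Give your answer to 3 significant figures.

73.4 mm

k = Gd⁴/(8D³N_a) = (78.1×10³)(8.0⁴)/(8·97.0³·13) = 3.3703 N/mm
W = mg = 7.4 × 9.81 = 72.594 N
½kδ² − Wδ − Wh = 0 → δ = (W + √(W² + 2kWh))/k
δ = (72.594 + √(5269.9 + 25248.9))/3.3703 = (72.594 + 174.7)/3.3703 = 73.374 mm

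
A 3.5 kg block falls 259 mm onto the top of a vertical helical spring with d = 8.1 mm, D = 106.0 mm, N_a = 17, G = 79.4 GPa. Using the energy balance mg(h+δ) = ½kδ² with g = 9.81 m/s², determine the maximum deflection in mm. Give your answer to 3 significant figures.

110 mm

k = Gd⁴/(8D³N_a) = (79.4×10³)(8.1⁴)/(8·106.0³·17) = 2.1101 N/mm
W = mg = 3.5 × 9.81 = 34.335 N
½kδ² − Wδ − Wh = 0 → δ = (W + √(W² + 2kWh))/k
δ = (34.335 + √(1178.9 + 37529.3))/2.1101 = (34.335 + 196.74)/2.1101 = 109.51 mm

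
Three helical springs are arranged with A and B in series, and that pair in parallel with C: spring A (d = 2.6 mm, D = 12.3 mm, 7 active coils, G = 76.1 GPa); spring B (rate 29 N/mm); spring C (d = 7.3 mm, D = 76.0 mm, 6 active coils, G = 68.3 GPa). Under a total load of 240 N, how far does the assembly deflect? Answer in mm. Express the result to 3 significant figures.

k_A = Gd⁴/(8D³N_a) = (76.1×10³)(2.6⁴)/(8·12.3³·7) = 33.371 N/mm
k_C = Gd⁴/(8D³N_a) = (68.3×10³)(7.3⁴)/(8·76.0³·6) = 9.2051 N/mm
Springs A,B series: k_AB = 1/(1/33.371+1/29) = 15.516 N/mm; parallel with C: k_eq = 15.516+9.2051 = 24.721 N/mm
δ = F/k_eq = 240/24.721 = 9.7082 mm

9.71 mm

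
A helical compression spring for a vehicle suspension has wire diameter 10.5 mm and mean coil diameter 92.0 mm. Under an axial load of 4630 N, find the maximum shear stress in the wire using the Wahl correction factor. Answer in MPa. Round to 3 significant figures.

1090 MPa

Spring index C = D/d = 92.0/10.5 = 8.7619
K_W = (4C−1)/(4C−4) + 0.615/C = 34.048/31.048 + 0.0702 = 1.1668
τ₀ = 8FD/(πd³) = 8·4630·92.0/(π·10.5³) = 3.40768e+06/3636.8 = 937 MPa
τ_max = K·τ₀ = 1.1668 × 937 = 1093.3 MPa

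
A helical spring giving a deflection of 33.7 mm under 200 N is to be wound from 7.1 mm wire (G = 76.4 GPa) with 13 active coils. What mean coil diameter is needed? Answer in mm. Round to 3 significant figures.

Required rate k = F/δ = 200/33.7 = 5.9347 N/mm
D = (Gd⁴/(8N_a·k))^(1/3) = (76.4×10³·7.1⁴/(8·13·5.9347))^(1/3)
  = (314553)^(1/3) = 68.0087 mm

68.0 mm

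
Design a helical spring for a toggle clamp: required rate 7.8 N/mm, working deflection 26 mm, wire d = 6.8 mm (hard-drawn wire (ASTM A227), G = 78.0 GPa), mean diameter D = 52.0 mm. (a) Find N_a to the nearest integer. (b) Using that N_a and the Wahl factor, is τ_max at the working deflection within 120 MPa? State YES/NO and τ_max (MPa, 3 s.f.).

(a) 19 coils; (b) YES, τ_max = 102 MPa

N_a = Gd⁴/(8D³k) = (78.0×10³)(6.8⁴)/(8·52.0³·7.8) = 19.01 → N_a = 19
Actual rate k = Gd⁴/(8D³·19) = 7.8033 N/mm
Working load F = kδ = 7.8033·26 = 202.89 N
C = 52.0/6.8 = 7.6471; K_W = (4C−1)/(4C−4)+0.615/C = 1.1933
τ_max = K_W·8FD/(πd³) = 1.1933·85.441 = 101.95 MPa
τ_max ≤ 120 MPa → acceptable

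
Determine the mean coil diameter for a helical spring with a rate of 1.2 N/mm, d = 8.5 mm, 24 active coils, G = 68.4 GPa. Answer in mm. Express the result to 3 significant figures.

116 mm

D = (Gd⁴/(8N_a·k))^(1/3) = (68.4×10³·8.5⁴/(8·24·1.2))^(1/3)
  = (1.54971e+06)^(1/3) = 115.7221 mm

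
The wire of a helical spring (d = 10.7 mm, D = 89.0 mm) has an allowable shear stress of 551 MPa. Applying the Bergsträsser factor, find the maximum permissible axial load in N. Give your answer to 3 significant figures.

2560 N

C = D/d = 89.0/10.7 = 8.3178
K_B = (4C+2)/(4C−3) = 35.271/30.271 = 1.1652
τ_max = K·8FD/(πd³) → F_max = τ_allow·πd³/(8DK)
F_max = 551·π·10.7³/(8·89.0·1.1652) = 2.1206e+06/829.6 = 2556.1 N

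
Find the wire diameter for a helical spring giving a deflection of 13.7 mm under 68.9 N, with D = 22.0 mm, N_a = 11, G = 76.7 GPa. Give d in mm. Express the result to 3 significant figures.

2.80 mm

Required rate k = F/δ = 68.9/13.7 = 5.0292 N/mm
d = (8D³N_a·k / G)^(1/4) = (8·22.0³·11·5.0292 / (76.7×10³))^0.25
  = (61.44)^0.25 = 2.7997 mm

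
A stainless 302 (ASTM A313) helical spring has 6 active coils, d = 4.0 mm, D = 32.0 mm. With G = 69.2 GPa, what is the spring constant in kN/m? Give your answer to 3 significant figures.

11.3 kN/m

k = Gd⁴/(8D³N_a) = (69.2×10³ × 4.0⁴) / (8 × 32.0³ × 6)
  = 1.77152e+07 / 1.57286e+06 = 11.263 N/mm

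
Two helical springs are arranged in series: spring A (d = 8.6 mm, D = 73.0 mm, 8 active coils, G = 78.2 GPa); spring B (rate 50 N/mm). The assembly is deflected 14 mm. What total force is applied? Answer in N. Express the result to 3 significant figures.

k_A = Gd⁴/(8D³N_a) = (78.2×10³)(8.6⁴)/(8·73.0³·8) = 17.181 N/mm
Series: 1/k_eq = 1/17.181 + 1/50 = 0.078203; k_eq = 12.787 N/mm
F = k_eq·δ = 12.787·14 = 179.02 N

179 N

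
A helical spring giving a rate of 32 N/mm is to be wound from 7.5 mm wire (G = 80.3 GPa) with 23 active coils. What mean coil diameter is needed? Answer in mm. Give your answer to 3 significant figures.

35.1 mm

D = (Gd⁴/(8N_a·k))^(1/3) = (80.3×10³·7.5⁴/(8·23·32))^(1/3)
  = (43151.2)^(1/3) = 35.0750 mm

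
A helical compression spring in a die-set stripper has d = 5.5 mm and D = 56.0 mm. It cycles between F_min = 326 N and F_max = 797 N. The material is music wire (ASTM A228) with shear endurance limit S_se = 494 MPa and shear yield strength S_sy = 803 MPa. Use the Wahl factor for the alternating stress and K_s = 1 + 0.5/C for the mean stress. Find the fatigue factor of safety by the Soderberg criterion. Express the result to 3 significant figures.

C = D/d = 56.0/5.5 = 10.1818; K_W = (4C−1)/(4C−4)+0.615/C = 1.1421; K_s = 1+0.5/C = 1.0491
F_a = (F_max−F_min)/2 = 235.5 N; F_m = (F_max+F_min)/2 = 561.5 N
τ_a = K_W·8F_aD/(πd³) = 1.1421 × 201.85 = 230.53 MPa
τ_m = K_s·8F_mD/(πd³) = 1.0491 × 481.27 = 504.91 MPa
Soderberg: 1/n_f = τ_a/S_se + τ_m/S_sy = 230.53/494 + 504.91/803 = 0.46666 + 0.62877 = 1.0954
n_f = 1/1.0954 = 0.9129

0.913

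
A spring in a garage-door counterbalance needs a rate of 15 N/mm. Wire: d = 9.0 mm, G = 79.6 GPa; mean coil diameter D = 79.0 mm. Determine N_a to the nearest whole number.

N_a = Gd⁴/(8D³k) = (79.6×10³ × 9.0⁴)/(8 × 79.0³ × 15)
    = 5.22256e+08 / 5.91647e+07 = 8.827 → 9 coils

9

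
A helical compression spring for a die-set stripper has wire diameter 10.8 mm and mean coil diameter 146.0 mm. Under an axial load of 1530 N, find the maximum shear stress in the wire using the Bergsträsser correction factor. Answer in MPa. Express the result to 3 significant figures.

Spring index C = D/d = 146.0/10.8 = 13.5185
K_B = (4C+2)/(4C−3) = 56.074/51.074 = 1.0979
τ₀ = 8FD/(πd³) = 8·1530·146.0/(π·10.8³) = 1.78704e+06/3957.5 = 451.56 MPa
τ_max = K·τ₀ = 1.0979 × 451.56 = 495.76 MPa

496 MPa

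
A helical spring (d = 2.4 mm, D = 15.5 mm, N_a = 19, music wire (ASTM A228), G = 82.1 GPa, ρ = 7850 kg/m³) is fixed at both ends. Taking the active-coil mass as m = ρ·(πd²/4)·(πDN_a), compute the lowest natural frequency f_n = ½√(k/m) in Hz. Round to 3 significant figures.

k = Gd⁴/(8D³N_a) = (82.1×10³)(2.4⁴)/(8·15.5³·19) = 4.8123 N/mm = 4812.3 N/m
Wire length L = πDN_a = π·15.5·19 = 925.2 mm
m = ρ·(πd²/4)·L = 7850 × 4.5239×10⁻⁶ m² × 0.9252 m = 0.032856 kg
f_n = ½√(k/m) = 0.5·√(4812.3/0.032856) = 0.5·√(1.4646e+05) = 191.35 Hz

191 Hz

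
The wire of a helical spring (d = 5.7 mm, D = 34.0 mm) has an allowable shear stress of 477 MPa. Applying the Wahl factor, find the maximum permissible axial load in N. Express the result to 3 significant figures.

814 N

C = D/d = 34.0/5.7 = 5.9649
K_W = (4C−1)/(4C−4) + 0.615/C = 22.860/19.860 + 0.1031 = 1.2542
τ_max = K·8FD/(πd³) → F_max = τ_allow·πd³/(8DK)
F_max = 477·π·5.7³/(8·34.0·1.2542) = 2.7752e+05/341.13 = 813.52 N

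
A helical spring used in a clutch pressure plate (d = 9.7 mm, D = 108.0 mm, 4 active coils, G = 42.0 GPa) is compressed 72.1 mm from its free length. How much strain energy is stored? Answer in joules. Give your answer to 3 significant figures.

k = Gd⁴/(8D³N_a) = (42.0×10³)(9.7⁴)/(8·108.0³·4) = 9.2239 N/mm
U = ½kδ² = 0.5 × 9.2239 × 72.1² = 23975 N·mm = 23.975 J

24.0 J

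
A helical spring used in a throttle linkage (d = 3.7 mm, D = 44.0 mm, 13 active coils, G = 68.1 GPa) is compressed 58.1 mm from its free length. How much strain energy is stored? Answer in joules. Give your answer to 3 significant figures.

k = Gd⁴/(8D³N_a) = (68.1×10³)(3.7⁴)/(8·44.0³·13) = 1.4407 N/mm
U = ½kδ² = 0.5 × 1.4407 × 58.1² = 2431.6 N·mm = 2.4316 J

2.43 J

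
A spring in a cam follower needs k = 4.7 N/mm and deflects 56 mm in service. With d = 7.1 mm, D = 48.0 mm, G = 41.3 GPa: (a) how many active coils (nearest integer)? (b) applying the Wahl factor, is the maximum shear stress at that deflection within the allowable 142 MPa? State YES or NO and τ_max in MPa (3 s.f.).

(a) 25 coils; (b) YES, τ_max = 111 MPa

N_a = Gd⁴/(8D³k) = (41.3×10³)(7.1⁴)/(8·48.0³·4.7) = 25.24 → N_a = 25
Actual rate k = Gd⁴/(8D³·25) = 4.7449 N/mm
Working load F = kδ = 4.7449·56 = 265.72 N
C = 48.0/7.1 = 6.7606; K_W = (4C−1)/(4C−4)+0.615/C = 1.2212
τ_max = K_W·8FD/(πd³) = 1.2212·90.745 = 110.81 MPa
τ_max ≤ 142 MPa → acceptable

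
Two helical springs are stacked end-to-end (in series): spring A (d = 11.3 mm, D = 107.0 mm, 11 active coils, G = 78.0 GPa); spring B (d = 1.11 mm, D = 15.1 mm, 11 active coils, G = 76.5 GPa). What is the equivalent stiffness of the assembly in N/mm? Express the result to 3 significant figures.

0.371 N/mm

k_A = Gd⁴/(8D³N_a) = (78.0×10³)(11.3⁴)/(8·107.0³·11) = 11.797 N/mm
k_B = Gd⁴/(8D³N_a) = (76.5×10³)(1.11⁴)/(8·15.1³·11) = 0.3833 N/mm
Series: 1/k_eq = 1/11.797 + 1/0.3833 = 2.6937; k_eq = 0.37124 N/mm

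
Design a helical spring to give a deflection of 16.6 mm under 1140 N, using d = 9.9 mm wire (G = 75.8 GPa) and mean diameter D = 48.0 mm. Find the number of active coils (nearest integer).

12

Required rate k = F/δ = 1140/16.6 = 68.675 N/mm
N_a = Gd⁴/(8D³k) = (75.8×10³ × 9.9⁴)/(8 × 48.0³ × 68.675)
    = 7.28132e+08 / 6.0759e+07 = 11.98 → 12 coils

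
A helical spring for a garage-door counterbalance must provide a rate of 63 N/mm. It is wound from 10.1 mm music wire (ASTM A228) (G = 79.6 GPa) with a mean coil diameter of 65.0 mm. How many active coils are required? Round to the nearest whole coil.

N_a = Gd⁴/(8D³k) = (79.6×10³ × 10.1⁴)/(8 × 65.0³ × 63)
    = 8.28321e+08 / 1.38411e+08 = 5.985 → 6 coils

6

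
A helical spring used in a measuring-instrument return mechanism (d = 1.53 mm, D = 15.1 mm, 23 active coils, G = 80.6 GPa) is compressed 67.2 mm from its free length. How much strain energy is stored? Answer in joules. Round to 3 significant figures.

k = Gd⁴/(8D³N_a) = (80.6×10³)(1.53⁴)/(8·15.1³·23) = 0.69719 N/mm
U = ½kδ² = 0.5 × 0.69719 × 67.2² = 1574.2 N·mm = 1.5742 J

1.57 J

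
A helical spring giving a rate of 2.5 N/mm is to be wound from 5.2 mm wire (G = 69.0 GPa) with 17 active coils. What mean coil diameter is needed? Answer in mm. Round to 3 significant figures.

D = (Gd⁴/(8N_a·k))^(1/3) = (69.0×10³·5.2⁴/(8·17·2.5))^(1/3)
  = (148383)^(1/3) = 52.9413 mm

52.9 mm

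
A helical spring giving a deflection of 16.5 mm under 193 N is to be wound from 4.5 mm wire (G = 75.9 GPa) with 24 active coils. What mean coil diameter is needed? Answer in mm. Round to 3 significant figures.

Required rate k = F/δ = 193/16.5 = 11.697 N/mm
D = (Gd⁴/(8N_a·k))^(1/3) = (75.9×10³·4.5⁴/(8·24·11.697))^(1/3)
  = (13858.5)^(1/3) = 24.0200 mm

24.0 mm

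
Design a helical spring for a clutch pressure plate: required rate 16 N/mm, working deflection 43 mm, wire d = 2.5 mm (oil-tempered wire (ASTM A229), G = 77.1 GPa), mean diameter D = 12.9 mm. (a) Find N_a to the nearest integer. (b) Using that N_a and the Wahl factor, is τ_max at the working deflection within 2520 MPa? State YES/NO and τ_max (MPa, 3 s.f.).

(a) 11 coils; (b) YES, τ_max = 1870 MPa

N_a = Gd⁴/(8D³k) = (77.1×10³)(2.5⁴)/(8·12.9³·16) = 10.96 → N_a = 11
Actual rate k = Gd⁴/(8D³·11) = 15.943 N/mm
Working load F = kδ = 15.943·43 = 685.54 N
C = 12.9/2.5 = 5.1600; K_W = (4C−1)/(4C−4)+0.615/C = 1.2995
τ_max = K_W·8FD/(πd³) = 1.2995·1441.3 = 1872.9 MPa
τ_max ≤ 2520 MPa → acceptable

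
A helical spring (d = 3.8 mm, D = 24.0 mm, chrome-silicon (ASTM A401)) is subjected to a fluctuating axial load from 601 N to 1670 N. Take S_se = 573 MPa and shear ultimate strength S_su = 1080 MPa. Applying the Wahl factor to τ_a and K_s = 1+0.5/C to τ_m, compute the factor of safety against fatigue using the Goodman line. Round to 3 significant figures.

0.392

C = D/d = 24.0/3.8 = 6.3158; K_W = (4C−1)/(4C−4)+0.615/C = 1.2385; K_s = 1+0.5/C = 1.0792
F_a = (F_max−F_min)/2 = 534.5 N; F_m = (F_max+F_min)/2 = 1135.5 N
τ_a = K_W·8F_aD/(πd³) = 1.2385 × 595.32 = 737.28 MPa
τ_m = K_s·8F_mD/(πd³) = 1.0792 × 1264.7 = 1364.8 MPa
Goodman: 1/n_f = τ_a/S_se + τ_m/S_su = 737.28/573 + 1364.8/1080 = 1.28670 + 1.26372 = 2.5504
n_f = 1/2.5504 = 0.3921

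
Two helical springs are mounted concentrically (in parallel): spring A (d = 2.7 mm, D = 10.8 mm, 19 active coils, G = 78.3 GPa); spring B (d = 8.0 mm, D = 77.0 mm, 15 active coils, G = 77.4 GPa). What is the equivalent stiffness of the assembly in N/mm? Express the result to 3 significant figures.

k_A = Gd⁴/(8D³N_a) = (78.3×10³)(2.7⁴)/(8·10.8³·19) = 21.732 N/mm
k_B = Gd⁴/(8D³N_a) = (77.4×10³)(8.0⁴)/(8·77.0³·15) = 5.7869 N/mm
Parallel: k_eq = 21.732 + 5.7869 = 27.519 N/mm

27.5 N/mm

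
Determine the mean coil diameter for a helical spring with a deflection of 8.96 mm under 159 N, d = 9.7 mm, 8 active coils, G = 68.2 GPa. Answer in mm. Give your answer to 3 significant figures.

Required rate k = F/δ = 159/8.96 = 17.746 N/mm
D = (Gd⁴/(8N_a·k))^(1/3) = (68.2×10³·9.7⁴/(8·8·17.746))^(1/3)
  = (531621)^(1/3) = 81.0091 mm

81.0 mm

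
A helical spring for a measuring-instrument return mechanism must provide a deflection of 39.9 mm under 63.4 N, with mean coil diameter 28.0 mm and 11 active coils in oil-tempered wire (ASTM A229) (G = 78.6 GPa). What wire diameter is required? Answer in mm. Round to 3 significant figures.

Required rate k = F/δ = 63.4/39.9 = 1.589 N/mm
d = (8D³N_a·k / G)^(1/4) = (8·28.0³·11·1.589 / (78.6×10³))^0.25
  = (39.053)^0.25 = 2.4998 mm

2.50 mm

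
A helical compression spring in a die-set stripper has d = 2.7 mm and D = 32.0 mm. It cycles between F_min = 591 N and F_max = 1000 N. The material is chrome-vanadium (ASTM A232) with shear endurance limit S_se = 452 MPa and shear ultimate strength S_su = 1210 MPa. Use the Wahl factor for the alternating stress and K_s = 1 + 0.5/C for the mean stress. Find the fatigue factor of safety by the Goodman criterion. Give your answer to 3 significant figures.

0.203

C = D/d = 32.0/2.7 = 11.8519; K_W = (4C−1)/(4C−4)+0.615/C = 1.1210; K_s = 1+0.5/C = 1.0422
F_a = (F_max−F_min)/2 = 204.5 N; F_m = (F_max+F_min)/2 = 795.5 N
τ_a = K_W·8F_aD/(πd³) = 1.1210 × 846.63 = 949.07 MPa
τ_m = K_s·8F_mD/(πd³) = 1.0422 × 3293.4 = 3432.3 MPa
Goodman: 1/n_f = τ_a/S_se + τ_m/S_su = 949.07/452 + 3432.3/1210 = 2.09972 + 2.83661 = 4.9363
n_f = 1/4.9363 = 0.2026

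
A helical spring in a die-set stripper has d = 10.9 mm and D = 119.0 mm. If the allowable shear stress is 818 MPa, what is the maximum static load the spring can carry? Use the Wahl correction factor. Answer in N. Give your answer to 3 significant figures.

C = D/d = 119.0/10.9 = 10.9174
K_W = (4C−1)/(4C−4) + 0.615/C = 42.670/39.670 + 0.0563 = 1.1320
τ_max = K·8FD/(πd³) → F_max = τ_allow·πd³/(8DK)
F_max = 818·π·10.9³/(8·119.0·1.1320) = 3.328e+06/1077.6 = 3088.3 N

3090 N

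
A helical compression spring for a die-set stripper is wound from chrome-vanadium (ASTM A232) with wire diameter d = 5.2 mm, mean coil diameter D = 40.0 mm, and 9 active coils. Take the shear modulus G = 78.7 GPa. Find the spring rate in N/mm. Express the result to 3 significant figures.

k = Gd⁴/(8D³N_a) = (78.7×10³ × 5.2⁴) / (8 × 40.0³ × 9)
  = 5.75424e+07 / 4.608e+06 = 12.488 N/mm

12.5 N/mm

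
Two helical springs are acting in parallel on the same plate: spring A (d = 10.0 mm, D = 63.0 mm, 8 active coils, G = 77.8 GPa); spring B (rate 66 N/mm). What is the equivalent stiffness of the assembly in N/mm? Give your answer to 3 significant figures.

k_A = Gd⁴/(8D³N_a) = (77.8×10³)(10.0⁴)/(8·63.0³·8) = 48.616 N/mm
Parallel: k_eq = 48.616 + 66 = 114.62 N/mm

115 N/mm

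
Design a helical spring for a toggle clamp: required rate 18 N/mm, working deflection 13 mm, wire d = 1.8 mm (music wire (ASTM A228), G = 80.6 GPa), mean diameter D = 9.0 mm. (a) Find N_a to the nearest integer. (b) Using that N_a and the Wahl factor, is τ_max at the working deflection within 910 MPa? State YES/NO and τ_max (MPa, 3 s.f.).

(a) 8 coils; (b) NO, τ_max = 1210 MPa

N_a = Gd⁴/(8D³k) = (80.6×10³)(1.8⁴)/(8·9.0³·18) = 8.06 → N_a = 8
Actual rate k = Gd⁴/(8D³·8) = 18.135 N/mm
Working load F = kδ = 18.135·13 = 235.76 N
C = 9.0/1.8 = 5.0000; K_W = (4C−1)/(4C−4)+0.615/C = 1.3105
τ_max = K_W·8FD/(πd³) = 1.3105·926.46 = 1214.1 MPa
τ_max > 910 MPa → exceeds allowable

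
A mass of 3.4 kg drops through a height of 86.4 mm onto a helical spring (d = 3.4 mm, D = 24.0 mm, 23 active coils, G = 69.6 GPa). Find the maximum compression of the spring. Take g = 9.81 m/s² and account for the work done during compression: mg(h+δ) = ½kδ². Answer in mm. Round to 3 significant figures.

49.9 mm

k = Gd⁴/(8D³N_a) = (69.6×10³)(3.4⁴)/(8·24.0³·23) = 3.6566 N/mm
W = mg = 3.4 × 9.81 = 33.354 N
½kδ² − Wδ − Wh = 0 → δ = (W + √(W² + 2kWh))/k
δ = (33.354 + √(1112.5 + 21074.9))/3.6566 = (33.354 + 148.95)/3.6566 = 49.858 mm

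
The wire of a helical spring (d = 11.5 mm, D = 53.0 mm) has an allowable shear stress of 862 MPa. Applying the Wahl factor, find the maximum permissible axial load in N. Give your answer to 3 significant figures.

7240 N

C = D/d = 53.0/11.5 = 4.6087
K_W = (4C−1)/(4C−4) + 0.615/C = 17.435/14.435 + 0.1334 = 1.3413
τ_max = K·8FD/(πd³) → F_max = τ_allow·πd³/(8DK)
F_max = 862·π·11.5³/(8·53.0·1.3413) = 4.1186e+06/568.7 = 7242.1 N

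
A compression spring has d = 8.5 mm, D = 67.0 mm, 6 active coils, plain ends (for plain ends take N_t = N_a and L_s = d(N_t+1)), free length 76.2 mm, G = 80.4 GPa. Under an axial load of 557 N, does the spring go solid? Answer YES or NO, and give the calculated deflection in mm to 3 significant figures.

YES, δ = 19.2 mm

k = Gd⁴/(8D³N_a) = (80.4×10³)(8.5⁴)/(8·67.0³·6) = 29.071 N/mm
N_t = 6; L_s = 8.5·7 = 59.5 mm; δ_solid = L₀ − L_s = 76.2 − 59.5 = 16.7 mm
δ = F/k = 557/29.071 = 19.16 mm
δ ≥ δ_solid → spring goes solid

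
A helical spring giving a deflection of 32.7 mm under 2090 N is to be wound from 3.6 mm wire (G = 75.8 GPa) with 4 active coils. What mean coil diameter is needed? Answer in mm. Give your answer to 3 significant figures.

18.4 mm

Required rate k = F/δ = 2090/32.7 = 63.914 N/mm
D = (Gd⁴/(8N_a·k))^(1/3) = (75.8×10³·3.6⁴/(8·4·63.914))^(1/3)
  = (6224.88)^(1/3) = 18.3954 mm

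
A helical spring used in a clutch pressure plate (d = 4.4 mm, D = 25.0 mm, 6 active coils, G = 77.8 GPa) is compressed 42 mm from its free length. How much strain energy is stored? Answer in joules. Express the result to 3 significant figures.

k = Gd⁴/(8D³N_a) = (77.8×10³)(4.4⁴)/(8·25.0³·6) = 38.88 N/mm
U = ½kδ² = 0.5 × 38.88 × 42² = 34292 N·mm = 34.292 J

34.3 J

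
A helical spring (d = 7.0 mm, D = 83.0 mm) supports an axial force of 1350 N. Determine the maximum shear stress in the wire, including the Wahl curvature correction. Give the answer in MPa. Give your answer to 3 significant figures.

932 MPa

Spring index C = D/d = 83.0/7.0 = 11.8571
K_W = (4C−1)/(4C−4) + 0.615/C = 46.429/43.429 + 0.0519 = 1.1209
τ₀ = 8FD/(πd³) = 8·1350·83.0/(π·7.0³) = 896400/1077.6 = 831.87 MPa
τ_max = K·τ₀ = 1.1209 × 831.87 = 932.49 MPa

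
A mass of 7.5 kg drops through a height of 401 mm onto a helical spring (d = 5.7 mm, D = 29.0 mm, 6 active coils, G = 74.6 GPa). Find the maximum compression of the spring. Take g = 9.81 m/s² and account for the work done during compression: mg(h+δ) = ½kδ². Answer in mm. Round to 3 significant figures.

30.7 mm

k = Gd⁴/(8D³N_a) = (74.6×10³)(5.7⁴)/(8·29.0³·6) = 67.267 N/mm
W = mg = 7.5 × 9.81 = 73.575 N
½kδ² − Wδ − Wh = 0 → δ = (W + √(W² + 2kWh))/k
δ = (73.575 + √(5413.3 + 3.96924e+06))/67.267 = (73.575 + 1993.7)/67.267 = 30.732 mm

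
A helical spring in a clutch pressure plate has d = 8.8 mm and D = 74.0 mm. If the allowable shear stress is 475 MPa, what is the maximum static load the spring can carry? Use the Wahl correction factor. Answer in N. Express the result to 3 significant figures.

1460 N

C = D/d = 74.0/8.8 = 8.4091
K_W = (4C−1)/(4C−4) + 0.615/C = 32.636/29.636 + 0.0731 = 1.1744
τ_max = K·8FD/(πd³) → F_max = τ_allow·πd³/(8DK)
F_max = 475·π·8.8³/(8·74.0·1.1744) = 1.0169e+06/695.22 = 1462.7 N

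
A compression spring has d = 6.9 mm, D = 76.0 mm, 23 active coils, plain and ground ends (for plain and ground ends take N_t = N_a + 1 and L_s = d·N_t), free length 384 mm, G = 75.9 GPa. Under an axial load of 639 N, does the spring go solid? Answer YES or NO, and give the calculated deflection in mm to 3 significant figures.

YES, δ = 300 mm

k = Gd⁴/(8D³N_a) = (75.9×10³)(6.9⁴)/(8·76.0³·23) = 2.13 N/mm
N_t = 24; L_s = 6.9·24 = 165.6 mm; δ_solid = L₀ − L_s = 384 − 165.6 = 218.4 mm
δ = F/k = 639/2.13 = 300 mm
δ ≥ δ_solid → spring goes solid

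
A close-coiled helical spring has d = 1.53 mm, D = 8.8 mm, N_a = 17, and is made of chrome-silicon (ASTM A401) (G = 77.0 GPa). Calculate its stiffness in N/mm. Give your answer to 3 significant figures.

k = Gd⁴/(8D³N_a) = (77.0×10³ × 1.53⁴) / (8 × 8.8³ × 17)
  = 421946 / 92680.2 = 4.5527 N/mm

4.55 N/mm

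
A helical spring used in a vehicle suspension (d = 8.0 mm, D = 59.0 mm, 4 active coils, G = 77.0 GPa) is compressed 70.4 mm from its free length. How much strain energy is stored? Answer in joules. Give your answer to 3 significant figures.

119 J

k = Gd⁴/(8D³N_a) = (77.0×10³)(8.0⁴)/(8·59.0³·4) = 47.989 N/mm
U = ½kδ² = 0.5 × 47.989 × 70.4² = 1.1892e+05 N·mm = 118.92 J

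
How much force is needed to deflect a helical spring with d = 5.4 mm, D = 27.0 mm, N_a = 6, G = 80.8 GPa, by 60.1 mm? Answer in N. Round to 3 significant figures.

k = Gd⁴/(8D³N_a) = (80.8×10³)(5.4⁴)/(8·27.0³·6) = 72.72 N/mm
F = k·δ = 72.72 × 60.1 = 4370.5 N

4370 N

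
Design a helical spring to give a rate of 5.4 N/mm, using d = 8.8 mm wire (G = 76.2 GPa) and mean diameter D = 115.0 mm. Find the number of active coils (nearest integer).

7

N_a = Gd⁴/(8D³k) = (76.2×10³ × 8.8⁴)/(8 × 115.0³ × 5.4)
    = 4.56968e+08 / 6.57018e+07 = 6.955 → 7 coils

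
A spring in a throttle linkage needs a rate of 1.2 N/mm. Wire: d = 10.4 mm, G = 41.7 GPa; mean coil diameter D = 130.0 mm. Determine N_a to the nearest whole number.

23

N_a = Gd⁴/(8D³k) = (41.7×10³ × 10.4⁴)/(8 × 130.0³ × 1.2)
    = 4.87831e+08 / 2.10912e+07 = 23.13 → 23 coils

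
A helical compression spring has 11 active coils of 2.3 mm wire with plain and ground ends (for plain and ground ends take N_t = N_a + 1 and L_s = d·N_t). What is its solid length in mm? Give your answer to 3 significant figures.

plain and ground ends: N_t = N_a + 1 = 11 + 1 = 12
L_s = d·N_t = 2.3 × 12 = 27.6 mm

27.6 mm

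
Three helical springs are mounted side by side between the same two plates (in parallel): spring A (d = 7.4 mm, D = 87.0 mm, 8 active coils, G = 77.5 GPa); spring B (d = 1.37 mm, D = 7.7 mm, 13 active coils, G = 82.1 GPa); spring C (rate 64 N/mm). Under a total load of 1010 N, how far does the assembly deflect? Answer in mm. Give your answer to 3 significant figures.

13.4 mm

k_A = Gd⁴/(8D³N_a) = (77.5×10³)(7.4⁴)/(8·87.0³·8) = 5.5143 N/mm
k_B = Gd⁴/(8D³N_a) = (82.1×10³)(1.37⁴)/(8·7.7³·13) = 6.0914 N/mm
Parallel: k_eq = 5.5143 + 6.0914 + 64 = 75.606 N/mm
δ = F/k_eq = 1010/75.606 = 13.359 mm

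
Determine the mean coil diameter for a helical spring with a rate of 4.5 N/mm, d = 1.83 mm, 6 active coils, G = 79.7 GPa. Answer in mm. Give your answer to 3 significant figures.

D = (Gd⁴/(8N_a·k))^(1/3) = (79.7×10³·1.83⁴/(8·6·4.5))^(1/3)
  = (4138.18)^(1/3) = 16.0547 mm

16.1 mm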